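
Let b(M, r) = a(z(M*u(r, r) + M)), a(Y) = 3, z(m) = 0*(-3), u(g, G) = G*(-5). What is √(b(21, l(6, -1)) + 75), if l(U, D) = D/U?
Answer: √78 ≈ 8.8318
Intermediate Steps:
u(g, G) = -5*G
z(m) = 0
b(M, r) = 3
√(b(21, l(6, -1)) + 75) = √(3 + 75) = √78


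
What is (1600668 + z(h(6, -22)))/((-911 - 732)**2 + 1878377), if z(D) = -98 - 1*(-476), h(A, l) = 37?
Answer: 266841/762971 ≈ 0.34974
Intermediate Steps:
z(D) = 378 (z(D) = -98 + 476 = 378)
(1600668 + z(h(6, -22)))/((-911 - 732)**2 + 1878377) = (1600668 + 378)/((-911 - 732)**2 + 1878377) = 1601046/((-1643)**2 + 1878377) = 1601046/(2699449 + 1878377) = 1601046/4577826 = 1601046*(1/4577826) = 266841/762971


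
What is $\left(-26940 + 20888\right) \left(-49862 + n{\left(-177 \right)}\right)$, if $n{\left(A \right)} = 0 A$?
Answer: $301764824$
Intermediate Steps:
$n{\left(A \right)} = 0$
$\left(-26940 + 20888\right) \left(-49862 + n{\left(-177 \right)}\right) = \left(-26940 + 20888\right) \left(-49862 + 0\right) = \left(-6052\right) \left(-49862\right) = 301764824$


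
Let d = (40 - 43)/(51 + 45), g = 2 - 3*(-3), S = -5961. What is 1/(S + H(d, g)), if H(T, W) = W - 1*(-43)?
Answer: -1/5907 ≈ -0.00016929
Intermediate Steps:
g = 11 (g = 2 + 9 = 11)
d = -1/32 (d = -3/96 = -3*1/96 = -1/32 ≈ -0.031250)
H(T, W) = 43 + W (H(T, W) = W + 43 = 43 + W)
1/(S + H(d, g)) = 1/(-5961 + (43 + 11)) = 1/(-5961 + 54) = 1/(-5907) = -1/5907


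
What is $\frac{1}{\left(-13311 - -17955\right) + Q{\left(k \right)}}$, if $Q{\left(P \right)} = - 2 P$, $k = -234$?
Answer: $\frac{1}{5112} \approx 0.00019562$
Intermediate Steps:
$\frac{1}{\left(-13311 - -17955\right) + Q{\left(k \right)}} = \frac{1}{\left(-13311 - -17955\right) - -468} = \frac{1}{\left(-13311 + 17955\right) + 468} = \frac{1}{4644 + 468} = \frac{1}{5112}$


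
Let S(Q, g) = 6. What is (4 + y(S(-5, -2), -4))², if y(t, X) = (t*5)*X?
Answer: 13456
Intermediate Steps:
y(t, X) = 5*X*t (y(t, X) = (5*t)*X = 5*X*t)
(4 + y(S(-5, -2), -4))² = (4 + 5*(-4)*6)² = (4 - 120)² = (-116)² = 13456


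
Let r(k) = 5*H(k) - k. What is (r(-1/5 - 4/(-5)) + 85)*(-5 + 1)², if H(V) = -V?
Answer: 6512/5 ≈ 1302.4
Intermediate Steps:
r(k) = -6*k (r(k) = 5*(-k) - k = -5*k - k = -6*k)
(r(-1/5 - 4/(-5)) + 85)*(-5 + 1)² = (-6*(-1/5 - 4/(-5)) + 85)*(-5 + 1)² = (-6*(-1*⅕ - 4*(-⅕)) + 85)*(-4)² = (-6*(-⅕ + ⅘) + 85)*16 = (-6*⅗ + 85)*16 = (-18/5 + 85)*16 = (407/5)*16 = 6512/5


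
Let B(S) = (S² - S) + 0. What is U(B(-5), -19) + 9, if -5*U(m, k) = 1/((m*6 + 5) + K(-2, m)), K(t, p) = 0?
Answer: 8324/925 ≈ 8.9989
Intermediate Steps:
B(S) = S² - S
U(m, k) = -1/(5*(5 + 6*m)) (U(m, k) = -1/(5*((m*6 + 5) + 0)) = -1/(5*((6*m + 5) + 0)) = -1/(5*((5 + 6*m) + 0)) = -1/(5*(5 + 6*m)))
U(B(-5), -19) + 9 = -1/(25 + 30*(-5*(-1 - 5))) + 9 = -1/(25 + 30*(-5*(-6))) + 9 = -1/(25 + 30*30) + 9 = -1/(25 + 900) + 9 = -1/925 + 9 = 8324/925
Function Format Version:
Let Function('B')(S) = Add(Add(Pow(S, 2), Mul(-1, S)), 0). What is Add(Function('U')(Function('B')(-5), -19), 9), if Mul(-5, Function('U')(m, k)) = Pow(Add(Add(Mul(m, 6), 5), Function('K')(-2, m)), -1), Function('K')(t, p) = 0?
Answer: Rational(8324, 925) ≈ 8.9989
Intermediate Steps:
Function('B')(S) = Add(Pow(S, 2), Mul(-1, S))
Function('U')(m, k) = Mul(Rational(-1, 5), Pow(Add(5, Mul(6, m)), -1)) (Function('U')(m, k) = Mul(Rational(-1, 5), Pow(Add(Add(Mul(m, 6), 5), 0), -1)) = Mul(Rational(-1, 5), Pow(Add(Add(Mul(6, m), 5), 0), -1)) = Mul(Rational(-1, 5), Pow(Add(Add(5, Mul(6, m)), 0), -1)) = Mul(Rational(-1, 5), Pow(Add(5, Mul(6, m)), -1)))
Add(Function('U')(Function('B')(-5), -19), 9) = Add(Mul(-1, Pow(Add(25, Mul(30, Mul(-5, Add(-1, -5)))), -1)), 9) = Add(Mul(-1, Pow(Add(25, Mul(30, Mul(-5, -6))), -1)), 9) = Add(Mul(-1, Pow(Add(25, Mul(30, 30)), -1)), 9) = Add(Mul(-1, Pow(Add(25, 900), -1)), 9) = Add(Mul(-1, Pow(925, -1)), 9) = Add(Mul(-1, Rational(1, 925)), 9) = Add(Rational(-1, 925), 9) = Rational(8324, 925)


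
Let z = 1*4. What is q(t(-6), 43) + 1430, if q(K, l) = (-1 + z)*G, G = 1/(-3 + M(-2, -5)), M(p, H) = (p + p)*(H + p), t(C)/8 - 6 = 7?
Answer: 35753/25 ≈ 1430.1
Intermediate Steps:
t(C) = 104 (t(C) = 48 + 8*7 = 48 + 56 = 104)
z = 4
M(p, H) = 2*p*(H + p) (M(p, H) = (2*p)*(H + p) = 2*p*(H + p))
G = 1/25 (G = 1/(-3 + 2*(-2)*(-5 - 2)) = 1/(-3 + 2*(-2)*(-7)) = 1/(-3 + 28) = 1/25 ≈ 0.040000)
q(K, l) = 3/25 (q(K, l) = (-1 + 4)*(1/25) = 3*(1/25) = 3/25)
q(t(-6), 43) + 1430 = 3/25 + 1430 = 35753/25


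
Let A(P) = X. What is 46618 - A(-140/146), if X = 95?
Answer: 46523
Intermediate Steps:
A(P) = 95
46618 - A(-140/146) = 46618 - 1*95 = 46618 - 95 = 46523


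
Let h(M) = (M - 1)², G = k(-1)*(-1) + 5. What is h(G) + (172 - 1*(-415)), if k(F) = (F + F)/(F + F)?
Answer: 596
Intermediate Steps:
k(F) = 1 (k(F) = (2*F)/((2*F)) = (2*F)*(1/(2*F)) = 1)
G = 4 (G = 1*(-1) + 5 = -1 + 5 = 4)
h(M) = (-1 + M)²
h(G) + (172 - 1*(-415)) = (-1 + 4)² + (172 - 1*(-415)) = 3² + (172 + 415) = 9 + 587 = 596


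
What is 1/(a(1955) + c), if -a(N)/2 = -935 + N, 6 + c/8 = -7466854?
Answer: -1/59736920 ≈ -1.6740e-8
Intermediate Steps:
c = -59734880 (c = -48 + 8*(-7466854) = -48 - 59734832 = -59734880)
a(N) = 1870 - 2*N (a(N) = -2*(-935 + N) = 1870 - 2*N)
1/(a(1955) + c) = 1/((1870 - 2*1955) - 59734880) = 1/((1870 - 3910) - 59734880) = 1/(-2040 - 59734880) = 1/(-59736920) = -1/59736920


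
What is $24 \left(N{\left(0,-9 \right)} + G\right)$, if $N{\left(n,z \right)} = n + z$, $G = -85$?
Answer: $-2256$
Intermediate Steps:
$24 \left(N{\left(0,-9 \right)} + G\right) = 24 \left(\left(0 - 9\right) - 85\right) = 24 \left(-9 - 85\right) = 24 \left(-94\right) = -2256$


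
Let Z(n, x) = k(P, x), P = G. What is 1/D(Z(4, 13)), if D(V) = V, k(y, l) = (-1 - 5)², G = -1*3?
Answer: 1/36 ≈ 0.027778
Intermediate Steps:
G = -3
P = -3
k(y, l) = 36 (k(y, l) = (-6)² = 36)
Z(n, x) = 36
1/D(Z(4, 13)) = 1/36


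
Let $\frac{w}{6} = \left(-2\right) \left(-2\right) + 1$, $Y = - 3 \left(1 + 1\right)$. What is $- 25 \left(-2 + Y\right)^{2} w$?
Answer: $-48000$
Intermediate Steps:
$Y = -6$ ($Y = \left(-3\right) 2 = -6$)
$w = 30$ ($w = 6 \left(\left(-2\right) \left(-2\right) + 1\right) = 6 \left(4 + 1\right) = 6 \cdot 5 = 30$)
$- 25 \left(-2 + Y\right)^{2} w = - 25 \left(-2 - 6\right)^{2} \cdot 30 = - 25 \left(-8\right)^{2} \cdot 30 = \left(-25\right) 64 \cdot 30 = \left(-1600\right) 30 = -48000$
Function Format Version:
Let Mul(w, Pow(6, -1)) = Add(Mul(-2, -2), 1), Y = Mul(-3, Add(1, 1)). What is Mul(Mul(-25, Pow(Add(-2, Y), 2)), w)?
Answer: -48000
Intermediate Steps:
Y = -6 (Y = Mul(-3, 2) = -6)
w = 30 (w = Mul(6, Add(Mul(-2, -2), 1)) = Mul(6, Add(4, 1)) = Mul(6, 5) = 30)
Mul(Mul(-25, Pow(Add(-2, Y), 2)), w) = Mul(Mul(-25, Pow(Add(-2, -6), 2)), 30) = Mul(Mul(-25, Pow(-8, 2)), 30) = Mul(Mul(-25, 64), 30) = Mul(-1600, 30) = -48000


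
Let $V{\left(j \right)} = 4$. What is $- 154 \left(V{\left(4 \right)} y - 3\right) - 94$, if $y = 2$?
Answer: $-864$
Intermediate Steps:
$- 154 \left(V{\left(4 \right)} y - 3\right) - 94 = - 154 \left(4 \cdot 2 - 3\right) - 94 = - 154 \left(8 - 3\right) - 94 = \left(-154\right) 5 - 94 = -770 - 94 = -864$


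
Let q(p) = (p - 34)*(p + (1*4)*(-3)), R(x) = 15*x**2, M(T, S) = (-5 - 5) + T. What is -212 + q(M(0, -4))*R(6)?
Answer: 522508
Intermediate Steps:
M(T, S) = -10 + T
q(p) = (-34 + p)*(-12 + p) (q(p) = (-34 + p)*(p + 4*(-3)) = (-34 + p)*(p - 12) = (-34 + p)*(-12 + p))
-212 + q(M(0, -4))*R(6) = -212 + (408 + (-10 + 0)**2 - 46*(-10 + 0))*(15*6**2) = -212 + (408 + (-10)**2 - 46*(-10))*(15*36) = -212 + (408 + 100 + 460)*540 = -212 + 968*540 = -212 + 522720 = 522508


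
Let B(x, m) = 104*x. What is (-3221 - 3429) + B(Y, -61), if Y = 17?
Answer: -4882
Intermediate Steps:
(-3221 - 3429) + B(Y, -61) = (-3221 - 3429) + 104*17 = -6650 + 1768 = -4882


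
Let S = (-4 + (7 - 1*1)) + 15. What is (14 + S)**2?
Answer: 961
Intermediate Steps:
S = 17 (S = (-4 + (7 - 1)) + 15 = (-4 + 6) + 15 = 2 + 15 = 17)
(14 + S)**2 = (14 + 17)**2 = 31**2 = 961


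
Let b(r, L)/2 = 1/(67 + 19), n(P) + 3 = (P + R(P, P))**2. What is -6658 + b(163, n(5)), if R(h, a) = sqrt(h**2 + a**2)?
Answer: -286293/43 ≈ -6658.0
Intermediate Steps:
R(h, a) = sqrt(a**2 + h**2)
n(P) = -3 + (P + sqrt(2)*sqrt(P**2))**2 (n(P) = -3 + (P + sqrt(P**2 + P**2))**2 = -3 + (P + sqrt(2*P**2))**2 = -3 + (P + sqrt(2)*sqrt(P**2))**2)
b(r, L) = 1/43 (b(r, L) = 2/(67 + 19) = 2/86 = 2*(1/86) = 1/43)
-6658 + b(163, n(5)) = -6658 + 1/43 = -286293/43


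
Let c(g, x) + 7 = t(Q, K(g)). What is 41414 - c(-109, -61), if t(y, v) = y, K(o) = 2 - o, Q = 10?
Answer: 41411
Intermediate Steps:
c(g, x) = 3 (c(g, x) = -7 + 10 = 3)
41414 - c(-109, -61) = 41414 - 1*3 = 41414 - 3 = 41411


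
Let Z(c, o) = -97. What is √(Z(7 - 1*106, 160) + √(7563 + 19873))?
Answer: √(-97 + 38*√19) ≈ 8.2848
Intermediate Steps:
√(Z(7 - 1*106, 160) + √(7563 + 19873)) = √(-97 + √(7563 + 19873)) = √(-97 + √27436) = √(-97 + 38*√19)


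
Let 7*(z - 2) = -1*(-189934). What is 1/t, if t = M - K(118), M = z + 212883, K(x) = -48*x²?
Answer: 7/6358593 ≈ 1.1009e-6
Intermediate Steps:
z = 189948/7 (z = 2 + (-1*(-189934))/7 = 2 + (⅐)*189934 = 2 + 189934/7 = 189948/7 ≈ 27135.)
M = 1680129/7 (M = 189948/7 + 212883 = 1680129/7 ≈ 2.4002e+5)
t = 6358593/7 (t = 1680129/7 - (-48)*118² = 1680129/7 - (-48)*13924 = 1680129/7 - 1*(-668352) = 1680129/7 + 668352 = 6358593/7 ≈ 9.0837e+5)
1/t = 1/(6358593/7) = 7/6358593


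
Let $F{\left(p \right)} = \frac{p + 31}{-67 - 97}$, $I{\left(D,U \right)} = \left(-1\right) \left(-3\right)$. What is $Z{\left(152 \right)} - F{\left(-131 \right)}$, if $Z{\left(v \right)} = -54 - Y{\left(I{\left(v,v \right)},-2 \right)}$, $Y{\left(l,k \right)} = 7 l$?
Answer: $- \frac{3100}{41} \approx -75.61$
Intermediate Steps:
$I{\left(D,U \right)} = 3$
$F{\left(p \right)} = - \frac{31}{164} - \frac{p}{164}$ ($F{\left(p \right)} = \frac{31 + p}{-164} = \left(31 + p\right) \left(- \frac{1}{164}\right) = - \frac{31}{164} - \frac{p}{164}$)
$Z{\left(v \right)} = -75$ ($Z{\left(v \right)} = -54 - 7 \cdot 3 = -54 - 21 = -75$)
$Z{\left(152 \right)} - F{\left(-131 \right)} = -75 - \left(- \frac{31}{164} - - \frac{131}{164}\right) = -75 - \left(- \frac{31}{164} + \frac{131}{164}\right) = -75 - \frac{25}{41} = - \frac{3100}{41}$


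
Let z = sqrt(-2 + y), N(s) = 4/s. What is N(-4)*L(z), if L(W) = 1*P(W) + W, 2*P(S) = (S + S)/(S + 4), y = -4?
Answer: (-6*I - 5*sqrt(6))/(sqrt(6) - 4*I) ≈ -0.27273 - 2.8949*I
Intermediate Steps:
P(S) = S/(4 + S) (P(S) = ((S + S)/(S + 4))/2 = ((2*S)/(4 + S))/2 = (2*S/(4 + S))/2 = S/(4 + S))
z = I*sqrt(6) (z = sqrt(-2 - 4) = sqrt(-6) = I*sqrt(6) ≈ 2.4495*I)
L(W) = W + W/(4 + W) (L(W) = 1*(W/(4 + W)) + W = W/(4 + W) + W = W + W/(4 + W))
N(-4)*L(z) = (4/(-4))*((I*sqrt(6))*(5 + I*sqrt(6))/(4 + I*sqrt(6))) = (4*(-1/4))*(I*sqrt(6)*(5 + I*sqrt(6))/(4 + I*sqrt(6))) = -I*sqrt(6)*(5 + I*sqrt(6))/(4 + I*sqrt(6))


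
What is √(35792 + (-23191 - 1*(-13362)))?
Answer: √25963 ≈ 161.13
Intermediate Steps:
√(35792 + (-23191 - 1*(-13362))) = √(35792 + (-23191 + 13362)) = √(35792 - 9829) = √25963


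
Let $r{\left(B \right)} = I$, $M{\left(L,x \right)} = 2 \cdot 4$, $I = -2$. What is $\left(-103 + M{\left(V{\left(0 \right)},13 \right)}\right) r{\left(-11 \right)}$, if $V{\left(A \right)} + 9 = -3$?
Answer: $190$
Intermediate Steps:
$V{\left(A \right)} = -12$ ($V{\left(A \right)} = -9 - 3 = -12$)
$M{\left(L,x \right)} = 8$
$r{\left(B \right)} = -2$
$\left(-103 + M{\left(V{\left(0 \right)},13 \right)}\right) r{\left(-11 \right)} = \left(-103 + 8\right) \left(-2\right) = \left(-95\right) \left(-2\right) = 190$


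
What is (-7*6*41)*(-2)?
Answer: 3444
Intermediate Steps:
(-7*6*41)*(-2) = -42*41*(-2) = -1722*(-2) = 3444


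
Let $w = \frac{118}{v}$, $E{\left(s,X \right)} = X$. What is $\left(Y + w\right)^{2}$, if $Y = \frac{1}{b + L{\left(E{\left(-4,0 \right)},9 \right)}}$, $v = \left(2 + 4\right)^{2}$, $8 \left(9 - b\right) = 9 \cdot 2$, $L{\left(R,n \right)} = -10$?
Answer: $\frac{483025}{54756} \approx 8.8214$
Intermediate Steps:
$b = \frac{27}{4}$ ($b = 9 - \frac{9 \cdot 2}{8} = 9 - \frac{9}{4} = \frac{27}{4} \approx 6.75$)
$v = 36$ ($v = 6^{2} = 36$)
$w = \frac{59}{18}$ ($w = \frac{118}{36} = 118 \cdot \frac{1}{36} = \frac{59}{18} \approx 3.2778$)
$Y = - \frac{4}{13}$ ($Y = \frac{1}{\frac{27}{4} - 10} = \frac{1}{- \frac{13}{4}} = - \frac{4}{13} \approx -0.30769$)
$\left(Y + w\right)^{2} = \left(- \frac{4}{13} + \frac{59}{18}\right)^{2} = \left(\frac{695}{234}\right)^{2} = \frac{483025}{54756}$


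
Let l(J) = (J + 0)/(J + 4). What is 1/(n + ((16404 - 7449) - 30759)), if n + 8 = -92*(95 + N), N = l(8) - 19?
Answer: -3/86596 ≈ -3.4644e-5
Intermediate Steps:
l(J) = J/(4 + J)
N = -55/3 (N = 8/(4 + 8) - 19 = 8/12 - 19 = 8*(1/12) - 19 = ⅔ - 19 = -55/3 ≈ -18.333)
n = -21184/3 (n = -8 - 92*(95 - 55/3) = -8 - 92*230/3 = -8 - 21160/3 = -21184/3 ≈ -7061.3)
1/(n + ((16404 - 7449) - 30759)) = 1/(-21184/3 + ((16404 - 7449) - 30759)) = 1/(-21184/3 + (8955 - 30759)) = 1/(-21184/3 - 21804) = 1/(-86596/3) = -3/86596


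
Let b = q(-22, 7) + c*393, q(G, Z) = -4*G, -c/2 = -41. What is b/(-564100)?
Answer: -16157/282050 ≈ -0.057284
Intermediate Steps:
c = 82 (c = -2*(-41) = 82)
b = 32314 (b = -4*(-22) + 82*393 = 88 + 32226 = 32314)
b/(-564100) = 32314/(-564100) = 32314*(-1/564100) = -16157/282050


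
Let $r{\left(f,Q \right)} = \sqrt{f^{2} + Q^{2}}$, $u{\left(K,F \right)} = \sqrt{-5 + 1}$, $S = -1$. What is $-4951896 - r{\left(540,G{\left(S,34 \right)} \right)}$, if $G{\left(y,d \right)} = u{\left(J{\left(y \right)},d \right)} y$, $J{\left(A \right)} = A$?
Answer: $-4951896 - 2 \sqrt{72899} \approx -4.9524 \cdot 10^{6}$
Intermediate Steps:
$u{\left(K,F \right)} = 2 i$ ($u{\left(K,F \right)} = \sqrt{-4} = 2 i$)
$G{\left(y,d \right)} = 2 i y$
$r{\left(f,Q \right)} = \sqrt{Q^{2} + f^{2}}$
$-4951896 - r{\left(540,G{\left(S,34 \right)} \right)} = -4951896 - \sqrt{\left(2 i \left(-1\right)\right)^{2} + 540^{2}} = -4951896 - \sqrt{\left(- 2 i\right)^{2} + 291600} = -4951896 - \sqrt{-4 + 291600} = -4951896 - \sqrt{291596} = -4951896 - 2 \sqrt{72899}$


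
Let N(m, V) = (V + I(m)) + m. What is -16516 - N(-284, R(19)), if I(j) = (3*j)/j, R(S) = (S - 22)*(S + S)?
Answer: -16121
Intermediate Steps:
R(S) = 2*S*(-22 + S) (R(S) = (-22 + S)*(2*S) = 2*S*(-22 + S))
I(j) = 3
N(m, V) = 3 + V + m (N(m, V) = (V + 3) + m = (3 + V) + m = 3 + V + m)
-16516 - N(-284, R(19)) = -16516 - (3 + 2*19*(-22 + 19) - 284) = -16516 - (3 + 2*19*(-3) - 284) = -16516 - (3 - 114 - 284) = -16516 - 1*(-395) = -16516 + 395 = -16121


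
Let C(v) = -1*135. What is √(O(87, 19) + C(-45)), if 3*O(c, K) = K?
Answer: I*√1158/3 ≈ 11.343*I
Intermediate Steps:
C(v) = -135
O(c, K) = K/3
√(O(87, 19) + C(-45)) = √((⅓)*19 - 135) = √(19/3 - 135) = √(-386/3) = I*√1158/3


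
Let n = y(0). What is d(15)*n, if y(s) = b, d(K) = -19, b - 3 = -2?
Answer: -19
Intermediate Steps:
b = 1 (b = 3 - 2 = 1)
y(s) = 1
n = 1
d(15)*n = -19*1 = -19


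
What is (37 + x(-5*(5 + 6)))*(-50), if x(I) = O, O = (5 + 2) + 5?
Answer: -2450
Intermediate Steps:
O = 12 (O = 7 + 5 = 12)
x(I) = 12
(37 + x(-5*(5 + 6)))*(-50) = (37 + 12)*(-50) = 49*(-50) = -2450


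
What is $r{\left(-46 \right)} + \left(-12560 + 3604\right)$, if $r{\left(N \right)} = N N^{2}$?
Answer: $-106292$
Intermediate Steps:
$r{\left(N \right)} = N^{3}$
$r{\left(-46 \right)} + \left(-12560 + 3604\right) = \left(-46\right)^{3} + \left(-12560 + 3604\right) = -97336 - 8956 = -106292$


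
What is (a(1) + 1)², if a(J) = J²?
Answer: 4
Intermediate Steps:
(a(1) + 1)² = (1² + 1)² = (1 + 1)² = 2² = 4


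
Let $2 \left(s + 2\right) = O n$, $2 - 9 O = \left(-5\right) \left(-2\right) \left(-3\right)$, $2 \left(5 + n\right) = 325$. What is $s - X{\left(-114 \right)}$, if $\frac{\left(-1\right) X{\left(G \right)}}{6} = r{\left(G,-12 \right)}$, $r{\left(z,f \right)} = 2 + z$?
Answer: $-394$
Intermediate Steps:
$n = \frac{315}{2}$ ($n = -5 + \frac{1}{2} \cdot 325 = -5 + \frac{325}{2} = \frac{315}{2} \approx 157.5$)
$O = \frac{32}{9}$ ($O = \frac{2}{9} - \frac{\left(-5\right) \left(-2\right) \left(-3\right)}{9} = \frac{2}{9} - \frac{10 \left(-3\right)}{9} = \frac{2}{9} - - \frac{10}{3} = \frac{2}{9} + \frac{10}{3} = \frac{32}{9} \approx 3.5556$)
$X{\left(G \right)} = -12 - 6 G$ ($X{\left(G \right)} = - 6 \left(2 + G\right) = -12 - 6 G$)
$s = 278$ ($s = -2 + \frac{\frac{32}{9} \cdot \frac{315}{2}}{2} = -2 + \frac{1}{2} \cdot 560 = -2 + 280 = 278$)
$s - X{\left(-114 \right)} = 278 - \left(-12 - -684\right) = 278 - \left(-12 + 684\right) = 278 - 672 = -394$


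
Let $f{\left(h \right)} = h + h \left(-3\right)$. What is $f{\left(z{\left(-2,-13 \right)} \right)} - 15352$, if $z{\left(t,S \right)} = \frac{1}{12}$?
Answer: $- \frac{92113}{6} \approx -15352.0$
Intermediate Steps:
$z{\left(t,S \right)} = \frac{1}{12}$
$f{\left(h \right)} = - 2 h$ ($f{\left(h \right)} = h - 3 h = - 2 h$)
$f{\left(z{\left(-2,-13 \right)} \right)} - 15352 = \left(-2\right) \frac{1}{12} - 15352 = - \frac{1}{6} - 15352 = - \frac{92113}{6}$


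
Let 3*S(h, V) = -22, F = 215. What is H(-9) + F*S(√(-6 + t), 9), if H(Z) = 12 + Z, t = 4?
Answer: -4721/3 ≈ -1573.7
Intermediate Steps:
S(h, V) = -22/3 (S(h, V) = (⅓)*(-22) = -22/3)
H(-9) + F*S(√(-6 + t), 9) = (12 - 9) + 215*(-22/3) = 3 - 4730/3 = -4721/3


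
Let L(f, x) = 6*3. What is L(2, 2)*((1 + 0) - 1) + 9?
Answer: 9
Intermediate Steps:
L(f, x) = 18
L(2, 2)*((1 + 0) - 1) + 9 = 18*((1 + 0) - 1) + 9 = 18*(1 - 1) + 9 = 18*0 + 9 = 0 + 9 = 9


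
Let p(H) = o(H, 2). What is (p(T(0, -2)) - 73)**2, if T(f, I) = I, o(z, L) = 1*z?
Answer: 5625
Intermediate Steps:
o(z, L) = z
p(H) = H
(p(T(0, -2)) - 73)**2 = (-2 - 73)**2 = (-75)**2 = 5625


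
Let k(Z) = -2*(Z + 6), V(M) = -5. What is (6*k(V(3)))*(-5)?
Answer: 60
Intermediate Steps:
k(Z) = -12 - 2*Z (k(Z) = -2*(6 + Z) = -12 - 2*Z)
(6*k(V(3)))*(-5) = (6*(-12 - 2*(-5)))*(-5) = (6*(-12 + 10))*(-5) = (6*(-2))*(-5) = -12*(-5) = 60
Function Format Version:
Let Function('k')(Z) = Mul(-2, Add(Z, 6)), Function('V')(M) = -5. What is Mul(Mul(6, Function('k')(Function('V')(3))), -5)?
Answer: 60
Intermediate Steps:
Function('k')(Z) = Add(-12, Mul(-2, Z)) (Function('k')(Z) = Mul(-2, Add(6, Z)) = Add(-12, Mul(-2, Z)))
Mul(Mul(6, Function('k')(Function('V')(3))), -5) = Mul(Mul(6, Add(-12, Mul(-2, -5))), -5) = Mul(Mul(6, Add(-12, 10)), -5) = Mul(Mul(6, -2), -5) = Mul(-12, -5) = 60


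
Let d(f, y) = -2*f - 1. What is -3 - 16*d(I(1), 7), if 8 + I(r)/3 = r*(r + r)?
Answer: -563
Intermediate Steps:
I(r) = -24 + 6*r² (I(r) = -24 + 3*(r*(r + r)) = -24 + 3*(r*(2*r)) = -24 + 3*(2*r²) = -24 + 6*r²)
d(f, y) = -1 - 2*f
-3 - 16*d(I(1), 7) = -3 - 16*(-1 - 2*(-24 + 6*1²)) = -3 - 16*(-1 - 2*(-24 + 6*1)) = -3 - 16*(-1 - 2*(-24 + 6)) = -3 - 16*(-1 - 2*(-18)) = -3 - 16*(-1 + 36) = -3 - 16*35 = -3 - 560 = -563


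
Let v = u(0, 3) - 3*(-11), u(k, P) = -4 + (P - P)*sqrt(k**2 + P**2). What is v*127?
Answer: 3683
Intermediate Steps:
u(k, P) = -4 (u(k, P) = -4 + 0*sqrt(P**2 + k**2) = -4 + 0 = -4)
v = 29 (v = -4 - 3*(-11) = -4 + 33 = 29)
v*127 = 29*127 = 3683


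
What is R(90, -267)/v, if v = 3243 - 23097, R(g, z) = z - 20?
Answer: 287/19854 ≈ 0.014456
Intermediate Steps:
R(g, z) = -20 + z
v = -19854
R(90, -267)/v = (-20 - 267)/(-19854) = -287*(-1/19854) = 287/19854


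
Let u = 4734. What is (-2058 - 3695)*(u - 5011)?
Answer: 1593581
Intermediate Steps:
(-2058 - 3695)*(u - 5011) = (-2058 - 3695)*(4734 - 5011) = -5753*(-277) = 1593581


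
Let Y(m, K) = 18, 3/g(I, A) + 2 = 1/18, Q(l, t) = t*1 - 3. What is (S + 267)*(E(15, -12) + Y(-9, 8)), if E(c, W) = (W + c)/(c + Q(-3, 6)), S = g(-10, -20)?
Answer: 337573/70 ≈ 4822.5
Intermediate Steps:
Q(l, t) = -3 + t (Q(l, t) = t - 3 = -3 + t)
g(I, A) = -54/35 (g(I, A) = 3/(-2 + 1/18) = 3/(-35/18) = 3*(-18/35) = -54/35)
S = -54/35 ≈ -1.5429
E(c, W) = (W + c)/(3 + c) (E(c, W) = (W + c)/(c + (-3 + 6)) = (W + c)/(c + 3) = (W + c)/(3 + c))
(S + 267)*(E(15, -12) + Y(-9, 8)) = (-54/35 + 267)*((-12 + 15)/(3 + 15) + 18) = 9291*(3/18 + 18)/35 = 9291*((1/18)*3 + 18)/35 = 9291*(⅙ + 18)/35 = (9291/35)*(109/6) = 337573/70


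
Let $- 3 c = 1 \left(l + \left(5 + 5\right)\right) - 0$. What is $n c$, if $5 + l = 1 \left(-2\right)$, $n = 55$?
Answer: $-55$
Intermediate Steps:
$l = -7$ ($l = -5 + 1 \left(-2\right) = -5 - 2 = -7$)
$c = -1$ ($c = - \frac{1 \left(-7 + \left(5 + 5\right)\right) - 0}{3} = - \frac{1 \left(-7 + 10\right) + 0}{3} = - \frac{1 \cdot 3 + 0}{3} = - \frac{3 + 0}{3} = \left(- \frac{1}{3}\right) 3 = -1$)
$n c = 55 \left(-1\right) = -55$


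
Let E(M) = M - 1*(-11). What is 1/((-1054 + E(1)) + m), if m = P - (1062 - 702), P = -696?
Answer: -1/2098 ≈ -0.00047664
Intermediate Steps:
m = -1056 (m = -696 - (1062 - 702) = -696 - 1*360 = -696 - 360 = -1056)
E(M) = 11 + M (E(M) = M + 11 = 11 + M)
1/((-1054 + E(1)) + m) = 1/((-1054 + (11 + 1)) - 1056) = 1/((-1054 + 12) - 1056) = 1/(-1042 - 1056) = 1/(-2098) = -1/2098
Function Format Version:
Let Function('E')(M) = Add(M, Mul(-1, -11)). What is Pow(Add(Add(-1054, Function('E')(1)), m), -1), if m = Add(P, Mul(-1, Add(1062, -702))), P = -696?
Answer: Rational(-1, 2098) ≈ -0.00047664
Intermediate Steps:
m = -1056 (m = Add(-696, Mul(-1, Add(1062, -702))) = Add(-696, Mul(-1, 360)) = Add(-696, -360) = -1056)
Function('E')(M) = Add(11, M) (Function('E')(M) = Add(M, 11) = Add(11, M))
Pow(Add(Add(-1054, Function('E')(1)), m), -1) = Pow(Add(Add(-1054, Add(11, 1)), -1056), -1) = Pow(Add(Add(-1054, 12), -1056), -1) = Pow(Add(-1042, -1056), -1) = Pow(-2098, -1) = Rational(-1, 2098)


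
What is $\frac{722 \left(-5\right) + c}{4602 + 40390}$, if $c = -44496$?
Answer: $- \frac{24053}{22496} \approx -1.0692$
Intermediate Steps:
$\frac{722 \left(-5\right) + c}{4602 + 40390} = \frac{722 \left(-5\right) - 44496}{4602 + 40390} = \frac{-3610 - 44496}{44992} = \left(-48106\right) \frac{1}{44992} = - \frac{24053}{22496}$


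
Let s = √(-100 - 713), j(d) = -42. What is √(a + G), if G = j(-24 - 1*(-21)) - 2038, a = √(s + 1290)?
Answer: √(-2080 + √(1290 + I*√813)) ≈ 0.0044 + 45.211*I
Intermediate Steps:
s = I*√813 (s = √(-813) = I*√813 ≈ 28.513*I)
a = √(1290 + I*√813) (a = √(I*√813 + 1290) = √(1290 + I*√813) ≈ 35.919 + 0.3969*I)
G = -2080 (G = -42 - 2038 = -2080)
√(a + G) = √(√(1290 + I*√813) - 2080) = √(-2080 + √(1290 + I*√813))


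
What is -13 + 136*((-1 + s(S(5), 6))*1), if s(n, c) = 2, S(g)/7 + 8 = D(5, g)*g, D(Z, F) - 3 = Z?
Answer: 123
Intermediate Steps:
D(Z, F) = 3 + Z
S(g) = -56 + 56*g (S(g) = -56 + 7*((3 + 5)*g) = -56 + 7*(8*g) = -56 + 56*g)
-13 + 136*((-1 + s(S(5), 6))*1) = -13 + 136*((-1 + 2)*1) = -13 + 136*(1*1) = -13 + 136*1 = -13 + 136 = 123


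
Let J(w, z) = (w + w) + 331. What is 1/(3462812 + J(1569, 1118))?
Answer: 1/3466281 ≈ 2.8849e-7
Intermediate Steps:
J(w, z) = 331 + 2*w (J(w, z) = 2*w + 331 = 331 + 2*w)
1/(3462812 + J(1569, 1118)) = 1/(3462812 + (331 + 2*1569)) = 1/(3462812 + (331 + 3138)) = 1/(3462812 + 3469) = 1/3466281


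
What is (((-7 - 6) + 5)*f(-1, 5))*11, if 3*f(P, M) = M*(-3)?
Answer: 440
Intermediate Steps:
f(P, M) = -M (f(P, M) = (M*(-3))/3 = (-3*M)/3 = -M)
(((-7 - 6) + 5)*f(-1, 5))*11 = (((-7 - 6) + 5)*(-1*5))*11 = ((-13 + 5)*(-5))*11 = -8*(-5)*11 = 40*11 = 440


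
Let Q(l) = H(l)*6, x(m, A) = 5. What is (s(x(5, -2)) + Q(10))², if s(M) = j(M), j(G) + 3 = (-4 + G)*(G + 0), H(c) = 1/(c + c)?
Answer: 529/100 ≈ 5.2900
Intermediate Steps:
H(c) = 1/(2*c)
j(G) = -3 + G*(-4 + G) (j(G) = -3 + (-4 + G)*(G + 0) = -3 + (-4 + G)*G = -3 + G*(-4 + G))
Q(l) = 3/l (Q(l) = (1/(2*l))*6 = 3/l)
s(M) = -3 + M² - 4*M
(s(x(5, -2)) + Q(10))² = ((-3 + 5² - 4*5) + 3/10)² = ((-3 + 25 - 20) + 3*(⅒))² = (2 + 3/10)² = (23/10)² = 529/100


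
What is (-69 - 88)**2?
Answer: 24649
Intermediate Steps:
(-69 - 88)**2 = (-157)**2 = 24649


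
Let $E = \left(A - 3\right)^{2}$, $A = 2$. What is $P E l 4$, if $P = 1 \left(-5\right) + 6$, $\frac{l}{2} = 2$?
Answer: $16$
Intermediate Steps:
$l = 4$ ($l = 2 \cdot 2 = 4$)
$P = 1$ ($P = -5 + 6 = 1$)
$E = 1$ ($E = \left(2 - 3\right)^{2} = \left(-1\right)^{2} = 1$)
$P E l 4 = 1 \cdot 1 \cdot 4 \cdot 4 = 1 \cdot 4 \cdot 4 = 4 \cdot 4 = 16$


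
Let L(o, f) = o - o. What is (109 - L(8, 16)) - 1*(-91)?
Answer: 200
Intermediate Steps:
L(o, f) = 0
(109 - L(8, 16)) - 1*(-91) = (109 - 1*0) - 1*(-91) = (109 + 0) + 91 = 109 + 91 = 200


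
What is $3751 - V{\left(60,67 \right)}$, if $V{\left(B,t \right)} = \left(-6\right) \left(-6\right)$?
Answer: $3715$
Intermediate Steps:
$V{\left(B,t \right)} = 36$
$3751 - V{\left(60,67 \right)} = 3751 - 36 = 3715$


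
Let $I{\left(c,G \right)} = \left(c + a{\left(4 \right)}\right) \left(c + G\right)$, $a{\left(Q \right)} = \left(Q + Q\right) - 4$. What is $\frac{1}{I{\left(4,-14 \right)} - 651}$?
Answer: $- \frac{1}{731} \approx -0.001368$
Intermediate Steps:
$a{\left(Q \right)} = -4 + 2 Q$ ($a{\left(Q \right)} = 2 Q - 4 = -4 + 2 Q$)
$I{\left(c,G \right)} = \left(4 + c\right) \left(G + c\right)$ ($I{\left(c,G \right)} = \left(c + \left(-4 + 2 \cdot 4\right)\right) \left(c + G\right) = \left(c + \left(-4 + 8\right)\right) \left(G + c\right) = \left(c + 4\right) \left(G + c\right) = \left(4 + c\right) \left(G + c\right)$)
$\frac{1}{I{\left(4,-14 \right)} - 651} = \frac{1}{\left(4^{2} + 4 \left(-14\right) + 4 \cdot 4 - 56\right) - 651} = \frac{1}{\left(16 - 56 + 16 - 56\right) - 651} = \frac{1}{-80 - 651} = \frac{1}{-731} = - \frac{1}{731}$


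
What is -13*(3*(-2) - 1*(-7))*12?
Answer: -156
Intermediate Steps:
-13*(3*(-2) - 1*(-7))*12 = -13*(-6 + 7)*12 = -13*1*12 = -13*12 = -156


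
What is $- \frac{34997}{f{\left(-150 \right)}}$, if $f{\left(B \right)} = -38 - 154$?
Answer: $\frac{34997}{192} \approx 182.28$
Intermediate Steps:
$f{\left(B \right)} = -192$
$- \frac{34997}{f{\left(-150 \right)}} = - \frac{34997}{-192} = \left(-34997\right) \left(- \frac{1}{192}\right) = \frac{34997}{192}$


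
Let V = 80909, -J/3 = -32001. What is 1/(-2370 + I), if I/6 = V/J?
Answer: -32001/75680552 ≈ -0.00042284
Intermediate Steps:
J = 96003 (J = -3*(-32001) = 96003)
I = 161818/32001 (I = 6*(80909/96003) = 161818/32001 ≈ 5.0567)
1/(-2370 + I) = 1/(-2370 + 161818/32001) = 1/(-75680552/32001) = -32001/75680552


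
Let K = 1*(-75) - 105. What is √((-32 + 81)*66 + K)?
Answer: √3054 ≈ 55.263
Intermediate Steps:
K = -180 (K = -75 - 105 = -180)
√((-32 + 81)*66 + K) = √((-32 + 81)*66 - 180) = √(49*66 - 180) = √(3234 - 180) = √3054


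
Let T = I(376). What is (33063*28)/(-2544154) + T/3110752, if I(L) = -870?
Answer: -720508907127/1978558035952 ≈ -0.36416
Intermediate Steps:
T = -870
(33063*28)/(-2544154) + T/3110752 = (33063*28)/(-2544154) - 870/3110752 = 925764*(-1/2544154) - 870*1/3110752 = -462882/1272077 - 435/1555376 = -720508907127/1978558035952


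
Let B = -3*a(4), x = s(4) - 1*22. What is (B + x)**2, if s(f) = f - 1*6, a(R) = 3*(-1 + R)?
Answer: 2601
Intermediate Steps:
a(R) = -3 + 3*R
s(f) = -6 + f (s(f) = f - 6 = -6 + f)
x = -24 (x = (-6 + 4) - 1*22 = -2 - 22 = -24)
B = -27 (B = -3*(-3 + 3*4) = -3*(-3 + 12) = -3*9 = -27)
(B + x)**2 = (-27 - 24)**2 = (-51)**2 = 2601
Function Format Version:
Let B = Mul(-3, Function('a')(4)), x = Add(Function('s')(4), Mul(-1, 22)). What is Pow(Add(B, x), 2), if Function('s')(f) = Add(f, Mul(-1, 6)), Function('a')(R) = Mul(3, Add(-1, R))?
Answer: 2601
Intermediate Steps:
Function('a')(R) = Add(-3, Mul(3, R))
Function('s')(f) = Add(-6, f) (Function('s')(f) = Add(f, -6) = Add(-6, f))
x = -24 (x = Add(Add(-6, 4), Mul(-1, 22)) = Add(-2, -22) = -24)
B = -27 (B = Mul(-3, Add(-3, Mul(3, 4))) = Mul(-3, Add(-3, 12)) = Mul(-3, 9) = -27)
Pow(Add(B, x), 2) = Pow(Add(-27, -24), 2) = Pow(-51, 2) = 2601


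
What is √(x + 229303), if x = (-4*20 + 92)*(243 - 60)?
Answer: √231499 ≈ 481.14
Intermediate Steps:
x = 2196 (x = (-80 + 92)*183 = 12*183 = 2196)
√(x + 229303) = √(2196 + 229303) = √231499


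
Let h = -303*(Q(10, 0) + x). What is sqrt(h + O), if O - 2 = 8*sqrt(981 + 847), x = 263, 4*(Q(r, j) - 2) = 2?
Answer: sqrt(-321778 + 64*sqrt(457))/2 ≈ 283.02*I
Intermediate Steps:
Q(r, j) = 5/2 (Q(r, j) = 2 + (1/4)*2 = 2 + 1/2 = 5/2)
h = -160893/2 (h = -303*(5/2 + 263) = -303*531/2 = -160893/2 ≈ -80447.)
O = 2 + 16*sqrt(457) (O = 2 + 8*sqrt(981 + 847) = 2 + 8*sqrt(1828) = 2 + 8*(2*sqrt(457)) = 2 + 16*sqrt(457) ≈ 344.04)
sqrt(h + O) = sqrt(-160893/2 + (2 + 16*sqrt(457))) = sqrt(-160889/2 + 16*sqrt(457))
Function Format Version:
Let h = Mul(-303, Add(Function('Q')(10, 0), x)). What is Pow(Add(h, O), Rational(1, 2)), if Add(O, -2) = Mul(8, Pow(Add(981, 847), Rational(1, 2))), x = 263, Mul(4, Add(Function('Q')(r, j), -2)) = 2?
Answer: Mul(Rational(1, 2), Pow(Add(-321778, Mul(64, Pow(457, Rational(1, 2)))), Rational(1, 2))) ≈ Mul(283.02, I)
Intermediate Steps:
Function('Q')(r, j) = Rational(5, 2) (Function('Q')(r, j) = Add(2, Mul(Rational(1, 4), 2)) = Add(2, Rational(1, 2)) = Rational(5, 2))
h = Rational(-160893, 2) (h = Mul(-303, Add(Rational(5, 2), 263)) = Mul(-303, Rational(531, 2)) = Rational(-160893, 2) ≈ -80447.)
O = Add(2, Mul(16, Pow(457, Rational(1, 2)))) (O = Add(2, Mul(8, Pow(Add(981, 847), Rational(1, 2)))) = Add(2, Mul(8, Pow(1828, Rational(1, 2)))) = Add(2, Mul(8, Mul(2, Pow(457, Rational(1, 2))))) = Add(2, Mul(16, Pow(457, Rational(1, 2)))) ≈ 344.04)
Pow(Add(h, O), Rational(1, 2)) = Pow(Add(Rational(-160893, 2), Add(2, Mul(16, Pow(457, Rational(1, 2))))), Rational(1, 2)) = Pow(Add(Rational(-160889, 2), Mul(16, Pow(457, Rational(1, 2)))), Rational(1, 2))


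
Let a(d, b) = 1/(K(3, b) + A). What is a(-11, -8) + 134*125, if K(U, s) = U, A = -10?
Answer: 117249/7 ≈ 16750.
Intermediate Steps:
a(d, b) = -⅐ (a(d, b) = 1/(3 - 10) = 1/(-7) = -⅐)
a(-11, -8) + 134*125 = -⅐ + 134*125 = -⅐ + 16750 = 117249/7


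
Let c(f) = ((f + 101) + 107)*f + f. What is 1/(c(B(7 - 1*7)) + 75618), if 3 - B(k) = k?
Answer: 1/76254 ≈ 1.3114e-5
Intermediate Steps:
B(k) = 3 - k
c(f) = f + f*(208 + f) (c(f) = ((101 + f) + 107)*f + f = (208 + f)*f + f = f*(208 + f) + f = f + f*(208 + f))
1/(c(B(7 - 1*7)) + 75618) = 1/((3 - (7 - 1*7))*(209 + (3 - (7 - 1*7))) + 75618) = 1/((3 - (7 - 7))*(209 + (3 - (7 - 7))) + 75618) = 1/((3 - 1*0)*(209 + (3 - 1*0)) + 75618) = 1/((3 + 0)*(209 + (3 + 0)) + 75618) = 1/(3*(209 + 3) + 75618) = 1/(3*212 + 75618) = 1/(636 + 75618) = 1/76254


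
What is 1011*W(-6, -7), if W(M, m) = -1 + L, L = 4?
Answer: 3033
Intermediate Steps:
W(M, m) = 3 (W(M, m) = -1 + 4 = 3)
1011*W(-6, -7) = 1011*3 = 3033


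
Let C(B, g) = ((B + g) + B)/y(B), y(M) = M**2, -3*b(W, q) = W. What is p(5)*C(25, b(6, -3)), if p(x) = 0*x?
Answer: 0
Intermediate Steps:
b(W, q) = -W/3
p(x) = 0
C(B, g) = (g + 2*B)/B**2 (C(B, g) = ((B + g) + B)/(B**2) = (g + 2*B)/B**2)
p(5)*C(25, b(6, -3)) = 0*((-1/3*6 + 2*25)/25**2) = 0*((-2 + 50)/625) = 0*((1/625)*48) = 0*(48/625) = 0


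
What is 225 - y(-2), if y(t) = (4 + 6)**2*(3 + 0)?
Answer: -75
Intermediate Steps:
y(t) = 300 (y(t) = 10**2*3 = 100*3 = 300)
225 - y(-2) = 225 - 1*300 = 225 - 300 = -75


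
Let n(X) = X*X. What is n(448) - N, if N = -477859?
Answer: 678563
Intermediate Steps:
n(X) = X²
n(448) - N = 448² - 1*(-477859) = 200704 + 477859 = 678563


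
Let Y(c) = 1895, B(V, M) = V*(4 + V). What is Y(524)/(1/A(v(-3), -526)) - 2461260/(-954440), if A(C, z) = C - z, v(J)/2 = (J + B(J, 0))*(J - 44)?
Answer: 98572300163/47722 ≈ 2.0656e+6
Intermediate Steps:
v(J) = 2*(-44 + J)*(J + J*(4 + J)) (v(J) = 2*((J + J*(4 + J))*(J - 44)) = 2*((J + J*(4 + J))*(-44 + J)) = 2*((-44 + J)*(J + J*(4 + J))) = 2*(-44 + J)*(J + J*(4 + J)))
Y(524)/(1/A(v(-3), -526)) - 2461260/(-954440) = 1895/(1/(2*(-3)*(-220 + (-3)² - 39*(-3)) - 1*(-526))) - 2461260/(-954440) = 1895/(1/(2*(-3)*(-220 + 9 + 117) + 526)) - 2461260*(-1/954440) = 1895/(1/(2*(-3)*(-94) + 526)) + 123063/47722 = 1895/(1/(564 + 526)) + 123063/47722 = 1895/(1/1090) + 123063/47722 = 1895*1090 + 123063/47722 = 2065550 + 123063/47722 = 98572300163/47722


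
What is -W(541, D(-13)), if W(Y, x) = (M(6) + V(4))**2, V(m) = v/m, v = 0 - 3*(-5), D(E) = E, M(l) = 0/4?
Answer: -225/16 ≈ -14.063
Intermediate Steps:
M(l) = 0 (M(l) = 0*(1/4) = 0)
v = 15 (v = 0 + 15 = 15)
V(m) = 15/m
W(Y, x) = 225/16 (W(Y, x) = (0 + 15/4)**2 = (15/4)**2 = 225/16)
-W(541, D(-13)) = -1*225/16 = -225/16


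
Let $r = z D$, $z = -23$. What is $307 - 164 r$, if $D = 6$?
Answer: $22939$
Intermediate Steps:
$r = -138$ ($r = \left(-23\right) 6 = -138$)
$307 - 164 r = 307 - -22632 = 307 + 22632 = 22939$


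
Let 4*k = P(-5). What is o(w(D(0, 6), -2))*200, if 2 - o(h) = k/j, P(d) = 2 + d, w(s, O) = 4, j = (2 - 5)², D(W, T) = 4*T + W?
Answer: 1250/3 ≈ 416.67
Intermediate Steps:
D(W, T) = W + 4*T
j = 9 (j = (-3)² = 9)
k = -¾ (k = (2 - 5)/4 = (¼)*(-3) = -¾ ≈ -0.75000)
o(h) = 25/12 (o(h) = 2 - (-3)/(4*9) = 2 - 1*(-1/12) = 2 + 1/12 = 25/12)
o(w(D(0, 6), -2))*200 = (25/12)*200 = 1250/3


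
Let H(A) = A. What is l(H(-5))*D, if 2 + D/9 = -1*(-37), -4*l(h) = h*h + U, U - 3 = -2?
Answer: -4095/2 ≈ -2047.5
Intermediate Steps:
U = 1 (U = 3 - 2 = 1)
l(h) = -¼ - h²/4 (l(h) = -(h*h + 1)/4 = -(h² + 1)/4 = -(1 + h²)/4 = -¼ - h²/4)
D = 315 (D = -18 + 9*(-1*(-37)) = -18 + 9*37 = -18 + 333 = 315)
l(H(-5))*D = (-¼ - ¼*(-5)²)*315 = (-¼ - ¼*25)*315 = (-¼ - 25/4)*315 = -13/2*315 = -4095/2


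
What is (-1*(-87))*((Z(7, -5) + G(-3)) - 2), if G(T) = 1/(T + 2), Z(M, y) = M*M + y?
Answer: 3567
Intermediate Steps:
Z(M, y) = y + M**2 (Z(M, y) = M**2 + y = y + M**2)
G(T) = 1/(2 + T)
(-1*(-87))*((Z(7, -5) + G(-3)) - 2) = (-1*(-87))*(((-5 + 7**2) + 1/(2 - 3)) - 2) = 87*(((-5 + 49) + 1/(-1)) - 2) = 87*((44 - 1) - 2) = 87*(43 - 2) = 87*41 = 3567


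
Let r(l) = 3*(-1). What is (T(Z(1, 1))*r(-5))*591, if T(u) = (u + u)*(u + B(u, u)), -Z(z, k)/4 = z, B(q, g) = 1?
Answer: -42552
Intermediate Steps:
Z(z, k) = -4*z
r(l) = -3
T(u) = 2*u*(1 + u) (T(u) = (u + u)*(u + 1) = (2*u)*(1 + u) = 2*u*(1 + u))
(T(Z(1, 1))*r(-5))*591 = ((2*(-4*1)*(1 - 4*1))*(-3))*591 = ((2*(-4)*(1 - 4))*(-3))*591 = ((2*(-4)*(-3))*(-3))*591 = (24*(-3))*591 = -72*591 = -42552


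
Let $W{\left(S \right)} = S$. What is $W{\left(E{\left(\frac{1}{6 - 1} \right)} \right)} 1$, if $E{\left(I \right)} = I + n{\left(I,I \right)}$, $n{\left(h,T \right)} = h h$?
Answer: $\frac{6}{25} \approx 0.24$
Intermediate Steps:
$n{\left(h,T \right)} = h^{2}$
$E{\left(I \right)} = I + I^{2}$
$W{\left(E{\left(\frac{1}{6 - 1} \right)} \right)} 1 = \frac{1 + \frac{1}{6 - 1}}{6 - 1} \cdot 1 = \frac{1 + \frac{1}{5}}{5} \cdot 1 = \frac{1}{5} \cdot \frac{6}{5} \cdot 1 = \frac{6}{25} \cdot 1 = \frac{6}{25}$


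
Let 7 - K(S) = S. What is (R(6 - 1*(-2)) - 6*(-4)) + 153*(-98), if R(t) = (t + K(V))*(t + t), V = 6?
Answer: -14826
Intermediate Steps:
K(S) = 7 - S
R(t) = 2*t*(1 + t) (R(t) = (t + (7 - 1*6))*(t + t) = (t + (7 - 6))*(2*t) = (t + 1)*(2*t) = (1 + t)*(2*t) = 2*t*(1 + t))
(R(6 - 1*(-2)) - 6*(-4)) + 153*(-98) = (2*(6 - 1*(-2))*(1 + (6 - 1*(-2))) - 6*(-4)) + 153*(-98) = (2*(6 + 2)*(1 + (6 + 2)) + 24) - 14994 = (2*8*(1 + 8) + 24) - 14994 = (2*8*9 + 24) - 14994 = (144 + 24) - 14994 = 168 - 14994 = -14826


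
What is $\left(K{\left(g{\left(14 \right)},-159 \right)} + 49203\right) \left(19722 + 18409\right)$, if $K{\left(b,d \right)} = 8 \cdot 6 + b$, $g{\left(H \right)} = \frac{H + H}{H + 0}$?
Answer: $1878066143$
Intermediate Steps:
$g{\left(H \right)} = 2$ ($g{\left(H \right)} = \frac{2 H}{H} = 2$)
$K{\left(b,d \right)} = 48 + b$
$\left(K{\left(g{\left(14 \right)},-159 \right)} + 49203\right) \left(19722 + 18409\right) = \left(\left(48 + 2\right) + 49203\right) \left(19722 + 18409\right) = \left(50 + 49203\right) 38131 = 49253 \cdot 38131 = 1878066143$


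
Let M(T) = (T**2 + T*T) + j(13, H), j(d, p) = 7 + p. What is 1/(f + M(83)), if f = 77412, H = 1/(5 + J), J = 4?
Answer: 9/820774 ≈ 1.0965e-5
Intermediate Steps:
H = 1/9 (H = 1/(5 + 4) = 1/9 ≈ 0.11111)
M(T) = 64/9 + 2*T**2 (M(T) = (T**2 + T*T) + (7 + 1/9) = (T**2 + T**2) + 64/9 = 2*T**2 + 64/9 = 64/9 + 2*T**2)
1/(f + M(83)) = 1/(77412 + (64/9 + 2*83**2)) = 1/(77412 + (64/9 + 2*6889)) = 1/(77412 + (64/9 + 13778)) = 1/(77412 + 124066/9) = 1/(820774/9) = 9/820774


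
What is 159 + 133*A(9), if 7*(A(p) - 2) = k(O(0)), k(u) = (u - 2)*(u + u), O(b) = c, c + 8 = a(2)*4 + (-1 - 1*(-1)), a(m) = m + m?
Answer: 2249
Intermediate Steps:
a(m) = 2*m
c = 8 (c = -8 + ((2*2)*4 + (-1 - 1*(-1))) = -8 + (4*4 + (-1 + 1)) = -8 + (16 + 0) = -8 + 16 = 8)
O(b) = 8
k(u) = 2*u*(-2 + u) (k(u) = (-2 + u)*(2*u) = 2*u*(-2 + u))
A(p) = 110/7 (A(p) = 2 + (2*8*(-2 + 8))/7 = 2 + (2*8*6)/7 = 2 + (1/7)*96 = 2 + 96/7 = 110/7)
159 + 133*A(9) = 159 + 133*(110/7) = 159 + 2090 = 2249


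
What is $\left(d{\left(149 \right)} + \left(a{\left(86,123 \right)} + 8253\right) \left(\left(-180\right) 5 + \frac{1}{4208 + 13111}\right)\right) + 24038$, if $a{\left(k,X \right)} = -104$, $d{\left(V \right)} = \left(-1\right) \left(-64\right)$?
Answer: $- \frac{126601847213}{17319} \approx -7.31 \cdot 10^{6}$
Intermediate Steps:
$d{\left(V \right)} = 64$
$\left(d{\left(149 \right)} + \left(a{\left(86,123 \right)} + 8253\right) \left(\left(-180\right) 5 + \frac{1}{4208 + 13111}\right)\right) + 24038 = \left(64 + \left(-104 + 8253\right) \left(\left(-180\right) 5 + \frac{1}{4208 + 13111}\right)\right) + 24038 = \left(64 + 8149 \left(-900 + \frac{1}{17319}\right)\right) + 24038 = \left(64 + 8149 \left(- \frac{15587099}{17319}\right)\right) + 24038 = \left(64 - \frac{127019269751}{17319}\right) + 24038 = - \frac{127018161335}{17319} + 24038 = - \frac{126601847213}{17319}$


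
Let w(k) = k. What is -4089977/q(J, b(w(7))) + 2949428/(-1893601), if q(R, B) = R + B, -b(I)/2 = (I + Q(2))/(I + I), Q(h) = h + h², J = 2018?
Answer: -54255117037603/26724390913 ≈ -2030.2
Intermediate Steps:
b(I) = -(6 + I)/I (b(I) = -2*(I + 2*(1 + 2))/(I + I) = -2*(I + 2*3)/(2*I) = -2*(I + 6)*1/(2*I) = -2*(6 + I)*1/(2*I) = -(6 + I)/I)
q(R, B) = B + R
-4089977/q(J, b(w(7))) + 2949428/(-1893601) = -4089977/((-6 - 1*7)/7 + 2018) + 2949428/(-1893601) = -4089977/((-6 - 7)/7 + 2018) + 2949428*(-1/1893601) = -4089977/((⅐)*(-13) + 2018) - 2949428/1893601 = -4089977/(-13/7 + 2018) - 2949428/1893601 = -4089977/14113/7 - 2949428/1893601 = -4089977*7/14113 - 2949428/1893601 = -28629839/14113 - 2949428/1893601 = -54255117037603/26724390913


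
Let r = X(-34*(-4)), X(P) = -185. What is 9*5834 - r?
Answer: 52691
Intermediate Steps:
r = -185
9*5834 - r = 9*5834 - 1*(-185) = 52506 + 185 = 52691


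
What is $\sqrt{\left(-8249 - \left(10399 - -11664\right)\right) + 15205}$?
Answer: $i \sqrt{15107} \approx 122.91 i$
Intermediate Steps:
$\sqrt{\left(-8249 - \left(10399 - -11664\right)\right) + 15205} = \sqrt{\left(-8249 - \left(10399 + 11664\right)\right) + 15205} = \sqrt{\left(-8249 - 22063\right) + 15205} = \sqrt{-30312 + 15205} = \sqrt{-15107} = i \sqrt{15107}$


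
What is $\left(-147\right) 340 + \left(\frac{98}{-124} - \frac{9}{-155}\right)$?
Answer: $- \frac{15494027}{310} \approx -49981.0$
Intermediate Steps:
$\left(-147\right) 340 + \left(\frac{98}{-124} - \frac{9}{-155}\right) = -49980 + \left(98 \left(- \frac{1}{124}\right) - - \frac{9}{155}\right) = -49980 + \left(- \frac{49}{62} + \frac{9}{155}\right) = -49980 - \frac{227}{310} = - \frac{15494027}{310}$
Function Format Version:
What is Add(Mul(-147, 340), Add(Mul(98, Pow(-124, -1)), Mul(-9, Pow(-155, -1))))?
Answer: Rational(-15494027, 310) ≈ -49981.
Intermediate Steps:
Add(Mul(-147, 340), Add(Mul(98, Pow(-124, -1)), Mul(-9, Pow(-155, -1)))) = Add(-49980, Add(Mul(98, Rational(-1, 124)), Mul(-9, Rational(-1, 155)))) = Add(-49980, Add(Rational(-49, 62), Rational(9, 155))) = Add(-49980, Rational(-227, 310)) = Rational(-15494027, 310)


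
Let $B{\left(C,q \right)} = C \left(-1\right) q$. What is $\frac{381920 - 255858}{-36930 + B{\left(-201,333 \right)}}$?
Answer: $\frac{126062}{30003} \approx 4.2016$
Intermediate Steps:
$B{\left(C,q \right)} = - C q$
$\frac{381920 - 255858}{-36930 + B{\left(-201,333 \right)}} = \frac{381920 - 255858}{-36930 - \left(-201\right) 333} = \frac{126062}{-36930 + 66933} = \frac{126062}{30003}$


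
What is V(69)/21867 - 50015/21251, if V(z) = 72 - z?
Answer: -364538084/154898539 ≈ -2.3534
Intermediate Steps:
V(69)/21867 - 50015/21251 = (72 - 1*69)/21867 - 50015/21251 = (72 - 69)*(1/21867) - 50015*1/21251 = 3*(1/21867) - 50015/21251 = 1/7289 - 50015/21251 = -364538084/154898539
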